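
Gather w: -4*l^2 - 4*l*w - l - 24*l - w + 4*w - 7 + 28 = -4*l^2 - 25*l + w*(3 - 4*l) + 21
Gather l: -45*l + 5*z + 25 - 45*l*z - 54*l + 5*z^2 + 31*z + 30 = l*(-45*z - 99) + 5*z^2 + 36*z + 55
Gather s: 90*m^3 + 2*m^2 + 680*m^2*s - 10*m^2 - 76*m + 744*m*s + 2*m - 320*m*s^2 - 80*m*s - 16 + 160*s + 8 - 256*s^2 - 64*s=90*m^3 - 8*m^2 - 74*m + s^2*(-320*m - 256) + s*(680*m^2 + 664*m + 96) - 8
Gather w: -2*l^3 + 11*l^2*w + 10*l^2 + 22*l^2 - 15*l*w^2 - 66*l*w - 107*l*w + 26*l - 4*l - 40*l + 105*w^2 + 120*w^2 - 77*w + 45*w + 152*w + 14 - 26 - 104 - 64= -2*l^3 + 32*l^2 - 18*l + w^2*(225 - 15*l) + w*(11*l^2 - 173*l + 120) - 180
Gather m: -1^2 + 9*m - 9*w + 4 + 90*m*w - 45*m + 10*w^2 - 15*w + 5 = m*(90*w - 36) + 10*w^2 - 24*w + 8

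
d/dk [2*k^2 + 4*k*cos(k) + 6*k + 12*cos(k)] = -4*k*sin(k) + 4*k - 12*sin(k) + 4*cos(k) + 6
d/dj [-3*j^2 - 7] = -6*j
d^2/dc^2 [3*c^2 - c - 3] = 6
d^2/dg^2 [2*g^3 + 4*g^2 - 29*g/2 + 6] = 12*g + 8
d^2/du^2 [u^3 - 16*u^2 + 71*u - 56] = 6*u - 32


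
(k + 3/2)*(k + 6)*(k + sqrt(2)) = k^3 + sqrt(2)*k^2 + 15*k^2/2 + 9*k + 15*sqrt(2)*k/2 + 9*sqrt(2)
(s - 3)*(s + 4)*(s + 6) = s^3 + 7*s^2 - 6*s - 72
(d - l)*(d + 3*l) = d^2 + 2*d*l - 3*l^2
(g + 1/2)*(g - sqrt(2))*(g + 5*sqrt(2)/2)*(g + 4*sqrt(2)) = g^4 + g^3/2 + 11*sqrt(2)*g^3/2 + 11*sqrt(2)*g^2/4 + 7*g^2 - 20*sqrt(2)*g + 7*g/2 - 10*sqrt(2)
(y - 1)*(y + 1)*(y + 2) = y^3 + 2*y^2 - y - 2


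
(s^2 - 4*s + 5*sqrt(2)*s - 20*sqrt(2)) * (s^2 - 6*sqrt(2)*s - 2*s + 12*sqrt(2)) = s^4 - 6*s^3 - sqrt(2)*s^3 - 52*s^2 + 6*sqrt(2)*s^2 - 8*sqrt(2)*s + 360*s - 480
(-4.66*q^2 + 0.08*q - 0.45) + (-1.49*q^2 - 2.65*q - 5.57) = -6.15*q^2 - 2.57*q - 6.02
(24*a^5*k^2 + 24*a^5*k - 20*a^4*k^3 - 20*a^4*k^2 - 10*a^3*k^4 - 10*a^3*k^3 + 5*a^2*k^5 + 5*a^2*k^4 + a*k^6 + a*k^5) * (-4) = -96*a^5*k^2 - 96*a^5*k + 80*a^4*k^3 + 80*a^4*k^2 + 40*a^3*k^4 + 40*a^3*k^3 - 20*a^2*k^5 - 20*a^2*k^4 - 4*a*k^6 - 4*a*k^5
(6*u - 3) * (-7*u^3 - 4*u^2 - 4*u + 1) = -42*u^4 - 3*u^3 - 12*u^2 + 18*u - 3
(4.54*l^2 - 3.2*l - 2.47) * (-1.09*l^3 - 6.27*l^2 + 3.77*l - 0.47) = -4.9486*l^5 - 24.9778*l^4 + 39.8721*l^3 + 1.2891*l^2 - 7.8079*l + 1.1609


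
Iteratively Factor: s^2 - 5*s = (s)*(s - 5)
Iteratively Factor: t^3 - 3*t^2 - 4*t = (t + 1)*(t^2 - 4*t) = (t - 4)*(t + 1)*(t)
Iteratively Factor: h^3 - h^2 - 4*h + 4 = (h - 1)*(h^2 - 4) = (h - 1)*(h + 2)*(h - 2)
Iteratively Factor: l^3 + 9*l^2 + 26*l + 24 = (l + 3)*(l^2 + 6*l + 8) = (l + 3)*(l + 4)*(l + 2)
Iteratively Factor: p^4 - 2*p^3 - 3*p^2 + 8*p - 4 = (p + 2)*(p^3 - 4*p^2 + 5*p - 2) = (p - 1)*(p + 2)*(p^2 - 3*p + 2) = (p - 2)*(p - 1)*(p + 2)*(p - 1)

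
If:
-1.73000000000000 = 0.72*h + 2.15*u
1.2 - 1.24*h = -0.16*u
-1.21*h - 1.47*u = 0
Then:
No Solution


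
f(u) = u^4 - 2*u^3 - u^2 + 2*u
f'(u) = 4*u^3 - 6*u^2 - 2*u + 2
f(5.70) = 664.12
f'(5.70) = 536.43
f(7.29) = 2010.89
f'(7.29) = 1218.24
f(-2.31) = 43.17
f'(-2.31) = -74.70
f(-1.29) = 2.82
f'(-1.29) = -13.99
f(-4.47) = 548.94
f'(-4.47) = -466.20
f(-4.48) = 553.62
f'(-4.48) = -469.12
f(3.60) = 68.89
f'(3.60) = 103.66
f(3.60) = 68.89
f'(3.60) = 103.66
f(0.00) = 0.00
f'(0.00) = 2.00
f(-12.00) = 24024.00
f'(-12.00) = -7750.00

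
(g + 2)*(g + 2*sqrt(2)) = g^2 + 2*g + 2*sqrt(2)*g + 4*sqrt(2)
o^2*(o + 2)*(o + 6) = o^4 + 8*o^3 + 12*o^2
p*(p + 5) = p^2 + 5*p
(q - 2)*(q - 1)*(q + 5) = q^3 + 2*q^2 - 13*q + 10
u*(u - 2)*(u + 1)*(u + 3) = u^4 + 2*u^3 - 5*u^2 - 6*u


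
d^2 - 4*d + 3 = (d - 3)*(d - 1)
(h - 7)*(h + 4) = h^2 - 3*h - 28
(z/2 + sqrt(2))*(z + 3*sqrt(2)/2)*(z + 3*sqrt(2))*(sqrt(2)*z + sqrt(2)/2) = sqrt(2)*z^4/2 + sqrt(2)*z^3/4 + 13*z^3/2 + 13*z^2/4 + 27*sqrt(2)*z^2/2 + 27*sqrt(2)*z/4 + 18*z + 9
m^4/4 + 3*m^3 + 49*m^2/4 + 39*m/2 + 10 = (m/4 + 1)*(m + 1)*(m + 2)*(m + 5)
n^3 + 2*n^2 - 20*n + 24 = (n - 2)^2*(n + 6)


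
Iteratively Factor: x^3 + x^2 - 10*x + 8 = (x + 4)*(x^2 - 3*x + 2) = (x - 1)*(x + 4)*(x - 2)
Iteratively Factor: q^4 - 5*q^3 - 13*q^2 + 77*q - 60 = (q - 3)*(q^3 - 2*q^2 - 19*q + 20) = (q - 3)*(q - 1)*(q^2 - q - 20) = (q - 5)*(q - 3)*(q - 1)*(q + 4)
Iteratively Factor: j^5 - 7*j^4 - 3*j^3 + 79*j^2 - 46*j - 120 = (j + 3)*(j^4 - 10*j^3 + 27*j^2 - 2*j - 40) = (j - 2)*(j + 3)*(j^3 - 8*j^2 + 11*j + 20) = (j - 4)*(j - 2)*(j + 3)*(j^2 - 4*j - 5) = (j - 4)*(j - 2)*(j + 1)*(j + 3)*(j - 5)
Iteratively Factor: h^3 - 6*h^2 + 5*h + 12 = (h + 1)*(h^2 - 7*h + 12) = (h - 3)*(h + 1)*(h - 4)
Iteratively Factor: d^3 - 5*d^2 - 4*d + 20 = (d - 2)*(d^2 - 3*d - 10) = (d - 2)*(d + 2)*(d - 5)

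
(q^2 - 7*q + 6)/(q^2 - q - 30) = (q - 1)/(q + 5)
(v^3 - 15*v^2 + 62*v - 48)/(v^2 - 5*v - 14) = (-v^3 + 15*v^2 - 62*v + 48)/(-v^2 + 5*v + 14)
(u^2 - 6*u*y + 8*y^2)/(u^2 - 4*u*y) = (u - 2*y)/u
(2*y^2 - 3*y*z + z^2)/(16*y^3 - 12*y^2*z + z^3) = (y - z)/(8*y^2 - 2*y*z - z^2)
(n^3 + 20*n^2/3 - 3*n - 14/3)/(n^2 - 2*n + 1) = (3*n^2 + 23*n + 14)/(3*(n - 1))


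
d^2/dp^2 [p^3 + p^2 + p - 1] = 6*p + 2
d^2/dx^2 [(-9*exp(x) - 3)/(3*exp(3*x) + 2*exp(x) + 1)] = (-324*exp(6*x) - 243*exp(5*x) + 216*exp(4*x) + 315*exp(3*x) + 81*exp(2*x) + 6*exp(x) - 3)*exp(x)/(27*exp(9*x) + 54*exp(7*x) + 27*exp(6*x) + 36*exp(5*x) + 36*exp(4*x) + 17*exp(3*x) + 12*exp(2*x) + 6*exp(x) + 1)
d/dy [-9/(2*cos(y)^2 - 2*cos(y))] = 9*(sin(y)/cos(y)^2 - 2*tan(y))/(2*(cos(y) - 1)^2)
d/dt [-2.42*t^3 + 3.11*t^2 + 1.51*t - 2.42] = -7.26*t^2 + 6.22*t + 1.51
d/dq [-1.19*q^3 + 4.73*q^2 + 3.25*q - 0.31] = -3.57*q^2 + 9.46*q + 3.25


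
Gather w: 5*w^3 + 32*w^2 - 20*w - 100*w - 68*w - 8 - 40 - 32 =5*w^3 + 32*w^2 - 188*w - 80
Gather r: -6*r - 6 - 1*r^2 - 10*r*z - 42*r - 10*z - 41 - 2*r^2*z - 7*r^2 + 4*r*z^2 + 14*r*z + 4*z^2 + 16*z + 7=r^2*(-2*z - 8) + r*(4*z^2 + 4*z - 48) + 4*z^2 + 6*z - 40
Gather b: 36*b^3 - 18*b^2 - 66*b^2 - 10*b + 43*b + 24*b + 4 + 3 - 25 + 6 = 36*b^3 - 84*b^2 + 57*b - 12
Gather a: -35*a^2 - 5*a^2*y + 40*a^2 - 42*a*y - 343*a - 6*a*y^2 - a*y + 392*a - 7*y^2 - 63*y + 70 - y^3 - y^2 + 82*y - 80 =a^2*(5 - 5*y) + a*(-6*y^2 - 43*y + 49) - y^3 - 8*y^2 + 19*y - 10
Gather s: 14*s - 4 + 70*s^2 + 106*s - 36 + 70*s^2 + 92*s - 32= 140*s^2 + 212*s - 72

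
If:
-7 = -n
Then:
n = 7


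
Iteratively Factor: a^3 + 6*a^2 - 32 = (a - 2)*(a^2 + 8*a + 16) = (a - 2)*(a + 4)*(a + 4)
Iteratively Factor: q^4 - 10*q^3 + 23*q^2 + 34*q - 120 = (q + 2)*(q^3 - 12*q^2 + 47*q - 60) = (q - 4)*(q + 2)*(q^2 - 8*q + 15) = (q - 5)*(q - 4)*(q + 2)*(q - 3)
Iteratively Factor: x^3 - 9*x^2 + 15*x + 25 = (x - 5)*(x^2 - 4*x - 5) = (x - 5)^2*(x + 1)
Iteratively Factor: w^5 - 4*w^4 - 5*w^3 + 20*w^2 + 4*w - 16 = (w - 1)*(w^4 - 3*w^3 - 8*w^2 + 12*w + 16) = (w - 1)*(w + 1)*(w^3 - 4*w^2 - 4*w + 16) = (w - 1)*(w + 1)*(w + 2)*(w^2 - 6*w + 8) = (w - 2)*(w - 1)*(w + 1)*(w + 2)*(w - 4)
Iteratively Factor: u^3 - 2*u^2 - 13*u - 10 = (u + 2)*(u^2 - 4*u - 5) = (u + 1)*(u + 2)*(u - 5)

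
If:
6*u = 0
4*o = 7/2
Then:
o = 7/8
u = 0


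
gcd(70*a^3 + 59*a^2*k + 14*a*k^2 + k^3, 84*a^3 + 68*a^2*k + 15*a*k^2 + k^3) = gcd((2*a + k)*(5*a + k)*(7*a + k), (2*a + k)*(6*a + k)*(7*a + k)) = 14*a^2 + 9*a*k + k^2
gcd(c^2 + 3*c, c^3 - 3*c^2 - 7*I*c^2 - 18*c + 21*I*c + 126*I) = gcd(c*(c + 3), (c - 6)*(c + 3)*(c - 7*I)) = c + 3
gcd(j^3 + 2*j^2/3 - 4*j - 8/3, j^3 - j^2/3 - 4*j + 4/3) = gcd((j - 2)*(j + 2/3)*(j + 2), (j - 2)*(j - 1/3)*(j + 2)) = j^2 - 4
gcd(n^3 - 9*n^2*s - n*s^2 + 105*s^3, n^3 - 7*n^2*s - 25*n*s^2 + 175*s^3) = n^2 - 12*n*s + 35*s^2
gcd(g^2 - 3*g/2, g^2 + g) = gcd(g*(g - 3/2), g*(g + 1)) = g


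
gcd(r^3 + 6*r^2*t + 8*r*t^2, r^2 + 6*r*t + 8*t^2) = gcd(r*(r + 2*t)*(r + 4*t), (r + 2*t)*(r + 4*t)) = r^2 + 6*r*t + 8*t^2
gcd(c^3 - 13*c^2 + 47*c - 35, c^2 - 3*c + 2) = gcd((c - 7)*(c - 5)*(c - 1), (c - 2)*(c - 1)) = c - 1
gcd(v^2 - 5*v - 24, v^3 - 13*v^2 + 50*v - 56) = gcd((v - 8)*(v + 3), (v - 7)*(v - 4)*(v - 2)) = 1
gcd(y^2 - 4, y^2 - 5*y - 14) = y + 2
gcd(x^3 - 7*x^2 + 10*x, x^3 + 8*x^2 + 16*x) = x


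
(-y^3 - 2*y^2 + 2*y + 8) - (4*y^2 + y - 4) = -y^3 - 6*y^2 + y + 12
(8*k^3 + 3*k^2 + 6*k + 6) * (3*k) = 24*k^4 + 9*k^3 + 18*k^2 + 18*k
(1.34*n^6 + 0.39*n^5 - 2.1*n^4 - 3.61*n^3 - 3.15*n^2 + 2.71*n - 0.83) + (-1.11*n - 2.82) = 1.34*n^6 + 0.39*n^5 - 2.1*n^4 - 3.61*n^3 - 3.15*n^2 + 1.6*n - 3.65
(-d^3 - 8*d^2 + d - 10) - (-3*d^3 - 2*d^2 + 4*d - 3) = 2*d^3 - 6*d^2 - 3*d - 7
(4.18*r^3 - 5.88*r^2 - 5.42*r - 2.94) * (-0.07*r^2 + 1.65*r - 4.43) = -0.2926*r^5 + 7.3086*r^4 - 27.84*r^3 + 17.3112*r^2 + 19.1596*r + 13.0242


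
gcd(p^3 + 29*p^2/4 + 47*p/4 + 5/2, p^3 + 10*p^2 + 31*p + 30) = p^2 + 7*p + 10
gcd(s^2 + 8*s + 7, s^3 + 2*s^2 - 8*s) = 1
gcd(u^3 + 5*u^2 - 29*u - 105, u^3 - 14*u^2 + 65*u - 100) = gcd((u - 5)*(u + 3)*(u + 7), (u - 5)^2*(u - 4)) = u - 5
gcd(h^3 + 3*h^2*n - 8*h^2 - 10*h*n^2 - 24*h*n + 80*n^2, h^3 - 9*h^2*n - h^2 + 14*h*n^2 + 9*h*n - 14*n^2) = h - 2*n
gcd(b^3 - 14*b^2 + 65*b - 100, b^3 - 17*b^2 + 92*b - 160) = b^2 - 9*b + 20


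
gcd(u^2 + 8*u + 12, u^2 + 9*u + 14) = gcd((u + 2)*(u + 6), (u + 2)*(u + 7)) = u + 2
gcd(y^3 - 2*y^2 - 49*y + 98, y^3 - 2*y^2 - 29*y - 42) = y - 7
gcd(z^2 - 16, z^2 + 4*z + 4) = 1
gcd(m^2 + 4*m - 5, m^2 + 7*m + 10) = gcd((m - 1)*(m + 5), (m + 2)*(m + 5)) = m + 5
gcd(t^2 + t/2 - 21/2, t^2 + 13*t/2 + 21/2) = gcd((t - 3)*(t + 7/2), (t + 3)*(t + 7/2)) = t + 7/2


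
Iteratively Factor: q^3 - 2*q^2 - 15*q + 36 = (q + 4)*(q^2 - 6*q + 9) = (q - 3)*(q + 4)*(q - 3)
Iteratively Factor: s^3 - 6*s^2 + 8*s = (s - 4)*(s^2 - 2*s) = (s - 4)*(s - 2)*(s)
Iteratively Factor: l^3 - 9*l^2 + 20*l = (l)*(l^2 - 9*l + 20) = l*(l - 5)*(l - 4)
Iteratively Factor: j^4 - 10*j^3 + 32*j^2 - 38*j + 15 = (j - 5)*(j^3 - 5*j^2 + 7*j - 3) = (j - 5)*(j - 1)*(j^2 - 4*j + 3) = (j - 5)*(j - 1)^2*(j - 3)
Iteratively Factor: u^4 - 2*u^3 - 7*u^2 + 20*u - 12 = (u - 2)*(u^3 - 7*u + 6) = (u - 2)^2*(u^2 + 2*u - 3) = (u - 2)^2*(u + 3)*(u - 1)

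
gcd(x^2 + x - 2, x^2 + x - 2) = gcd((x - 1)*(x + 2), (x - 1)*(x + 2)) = x^2 + x - 2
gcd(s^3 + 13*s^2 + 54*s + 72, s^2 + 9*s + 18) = s^2 + 9*s + 18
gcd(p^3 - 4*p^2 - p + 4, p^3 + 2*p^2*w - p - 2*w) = p^2 - 1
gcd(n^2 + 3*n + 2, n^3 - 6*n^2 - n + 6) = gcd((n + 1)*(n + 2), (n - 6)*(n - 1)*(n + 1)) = n + 1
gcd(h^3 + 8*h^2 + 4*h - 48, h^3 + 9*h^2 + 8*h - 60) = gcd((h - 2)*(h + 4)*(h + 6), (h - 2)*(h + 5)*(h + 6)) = h^2 + 4*h - 12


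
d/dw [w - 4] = 1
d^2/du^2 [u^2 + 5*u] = 2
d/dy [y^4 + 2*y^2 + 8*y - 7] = 4*y^3 + 4*y + 8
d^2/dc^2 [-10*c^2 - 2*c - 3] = -20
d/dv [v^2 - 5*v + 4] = 2*v - 5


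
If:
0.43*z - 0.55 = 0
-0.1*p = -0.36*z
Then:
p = 4.60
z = 1.28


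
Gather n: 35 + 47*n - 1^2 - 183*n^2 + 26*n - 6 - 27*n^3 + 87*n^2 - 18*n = -27*n^3 - 96*n^2 + 55*n + 28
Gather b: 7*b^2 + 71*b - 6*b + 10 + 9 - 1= 7*b^2 + 65*b + 18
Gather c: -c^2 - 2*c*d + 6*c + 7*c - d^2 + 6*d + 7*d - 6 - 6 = -c^2 + c*(13 - 2*d) - d^2 + 13*d - 12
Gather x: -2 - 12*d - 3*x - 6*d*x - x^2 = -12*d - x^2 + x*(-6*d - 3) - 2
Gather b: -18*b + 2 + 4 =6 - 18*b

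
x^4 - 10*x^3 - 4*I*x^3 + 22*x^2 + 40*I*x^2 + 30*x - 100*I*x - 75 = (x - 5)^2*(x - 3*I)*(x - I)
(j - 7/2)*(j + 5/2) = j^2 - j - 35/4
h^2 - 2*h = h*(h - 2)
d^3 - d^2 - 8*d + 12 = (d - 2)^2*(d + 3)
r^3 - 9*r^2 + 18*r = r*(r - 6)*(r - 3)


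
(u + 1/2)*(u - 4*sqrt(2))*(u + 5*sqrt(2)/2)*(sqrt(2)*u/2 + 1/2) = sqrt(2)*u^4/2 - u^3 + sqrt(2)*u^3/4 - 43*sqrt(2)*u^2/4 - u^2/2 - 10*u - 43*sqrt(2)*u/8 - 5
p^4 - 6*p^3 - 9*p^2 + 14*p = p*(p - 7)*(p - 1)*(p + 2)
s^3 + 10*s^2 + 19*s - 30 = (s - 1)*(s + 5)*(s + 6)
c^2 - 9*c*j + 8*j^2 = (c - 8*j)*(c - j)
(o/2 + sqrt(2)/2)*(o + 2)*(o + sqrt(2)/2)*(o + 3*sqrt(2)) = o^4/2 + o^3 + 9*sqrt(2)*o^3/4 + 5*o^2 + 9*sqrt(2)*o^2/2 + 3*sqrt(2)*o/2 + 10*o + 3*sqrt(2)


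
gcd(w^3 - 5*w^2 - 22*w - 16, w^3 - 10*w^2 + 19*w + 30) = w + 1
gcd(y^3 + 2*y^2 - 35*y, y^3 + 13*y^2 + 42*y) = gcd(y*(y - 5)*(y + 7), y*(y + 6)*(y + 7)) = y^2 + 7*y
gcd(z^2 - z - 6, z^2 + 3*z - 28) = 1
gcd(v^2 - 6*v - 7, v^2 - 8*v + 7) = v - 7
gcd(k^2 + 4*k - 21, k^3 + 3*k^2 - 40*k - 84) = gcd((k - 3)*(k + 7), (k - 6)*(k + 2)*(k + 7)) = k + 7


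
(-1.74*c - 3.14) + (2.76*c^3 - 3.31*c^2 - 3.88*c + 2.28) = 2.76*c^3 - 3.31*c^2 - 5.62*c - 0.86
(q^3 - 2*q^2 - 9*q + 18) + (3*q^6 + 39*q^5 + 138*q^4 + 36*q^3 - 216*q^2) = 3*q^6 + 39*q^5 + 138*q^4 + 37*q^3 - 218*q^2 - 9*q + 18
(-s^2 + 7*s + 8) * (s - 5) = -s^3 + 12*s^2 - 27*s - 40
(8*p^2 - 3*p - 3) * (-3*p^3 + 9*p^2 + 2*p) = -24*p^5 + 81*p^4 - 2*p^3 - 33*p^2 - 6*p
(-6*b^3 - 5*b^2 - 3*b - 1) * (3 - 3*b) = 18*b^4 - 3*b^3 - 6*b^2 - 6*b - 3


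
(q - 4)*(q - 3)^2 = q^3 - 10*q^2 + 33*q - 36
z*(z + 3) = z^2 + 3*z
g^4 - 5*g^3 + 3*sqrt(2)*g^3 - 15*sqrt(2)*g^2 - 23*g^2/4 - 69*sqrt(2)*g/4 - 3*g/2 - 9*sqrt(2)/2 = (g - 6)*(g + 1/2)^2*(g + 3*sqrt(2))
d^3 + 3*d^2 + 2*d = d*(d + 1)*(d + 2)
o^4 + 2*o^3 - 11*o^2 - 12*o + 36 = (o - 2)^2*(o + 3)^2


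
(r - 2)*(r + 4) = r^2 + 2*r - 8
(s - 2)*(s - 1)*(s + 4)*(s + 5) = s^4 + 6*s^3 - 5*s^2 - 42*s + 40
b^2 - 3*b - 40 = (b - 8)*(b + 5)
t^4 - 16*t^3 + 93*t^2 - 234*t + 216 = (t - 6)*(t - 4)*(t - 3)^2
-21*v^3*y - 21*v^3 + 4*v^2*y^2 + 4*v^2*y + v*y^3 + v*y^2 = (-3*v + y)*(7*v + y)*(v*y + v)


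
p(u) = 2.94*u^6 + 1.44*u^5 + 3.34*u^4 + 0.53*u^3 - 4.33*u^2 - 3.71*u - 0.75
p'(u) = 17.64*u^5 + 7.2*u^4 + 13.36*u^3 + 1.59*u^2 - 8.66*u - 3.71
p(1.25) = 12.65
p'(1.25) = 85.45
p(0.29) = -2.15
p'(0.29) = -5.67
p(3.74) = 9705.67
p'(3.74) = 15001.68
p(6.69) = 289501.75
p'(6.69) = 254822.16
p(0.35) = -2.49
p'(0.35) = -5.77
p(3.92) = 12739.17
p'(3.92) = 18819.49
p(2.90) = 2245.37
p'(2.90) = 4437.79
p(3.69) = 8979.33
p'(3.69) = 14059.97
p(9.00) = 1669382.34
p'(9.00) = 1098650.14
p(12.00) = 9206616.33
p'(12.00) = 4561903.09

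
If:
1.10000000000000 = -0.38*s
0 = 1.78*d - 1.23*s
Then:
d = -2.00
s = -2.89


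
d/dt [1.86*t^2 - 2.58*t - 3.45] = 3.72*t - 2.58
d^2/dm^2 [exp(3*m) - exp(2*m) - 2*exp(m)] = (9*exp(2*m) - 4*exp(m) - 2)*exp(m)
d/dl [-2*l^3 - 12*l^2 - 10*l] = -6*l^2 - 24*l - 10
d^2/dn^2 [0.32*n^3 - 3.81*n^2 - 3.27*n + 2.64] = 1.92*n - 7.62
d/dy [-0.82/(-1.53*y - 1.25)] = -1.2546/(1.53*y + 1.25)^2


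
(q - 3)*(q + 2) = q^2 - q - 6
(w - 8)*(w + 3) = w^2 - 5*w - 24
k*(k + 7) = k^2 + 7*k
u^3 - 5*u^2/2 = u^2*(u - 5/2)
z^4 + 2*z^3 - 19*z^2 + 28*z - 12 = (z - 2)*(z - 1)^2*(z + 6)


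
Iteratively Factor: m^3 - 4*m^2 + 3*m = (m)*(m^2 - 4*m + 3) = m*(m - 1)*(m - 3)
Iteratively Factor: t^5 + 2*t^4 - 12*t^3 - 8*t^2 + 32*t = (t)*(t^4 + 2*t^3 - 12*t^2 - 8*t + 32) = t*(t + 2)*(t^3 - 12*t + 16) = t*(t - 2)*(t + 2)*(t^2 + 2*t - 8) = t*(t - 2)*(t + 2)*(t + 4)*(t - 2)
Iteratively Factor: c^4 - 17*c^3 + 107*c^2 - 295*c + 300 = (c - 4)*(c^3 - 13*c^2 + 55*c - 75) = (c - 5)*(c - 4)*(c^2 - 8*c + 15) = (c - 5)*(c - 4)*(c - 3)*(c - 5)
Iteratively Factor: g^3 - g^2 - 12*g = (g)*(g^2 - g - 12) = g*(g + 3)*(g - 4)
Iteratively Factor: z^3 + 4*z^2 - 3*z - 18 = (z - 2)*(z^2 + 6*z + 9) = (z - 2)*(z + 3)*(z + 3)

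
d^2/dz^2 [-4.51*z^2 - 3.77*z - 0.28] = -9.02000000000000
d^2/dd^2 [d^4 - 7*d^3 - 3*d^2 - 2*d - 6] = 12*d^2 - 42*d - 6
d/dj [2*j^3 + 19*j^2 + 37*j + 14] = 6*j^2 + 38*j + 37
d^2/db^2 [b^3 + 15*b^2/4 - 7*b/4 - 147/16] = 6*b + 15/2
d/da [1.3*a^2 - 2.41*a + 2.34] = 2.6*a - 2.41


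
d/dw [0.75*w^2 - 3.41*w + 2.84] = 1.5*w - 3.41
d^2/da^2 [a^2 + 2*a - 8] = 2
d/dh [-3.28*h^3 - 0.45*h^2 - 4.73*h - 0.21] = -9.84*h^2 - 0.9*h - 4.73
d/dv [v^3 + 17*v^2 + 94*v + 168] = 3*v^2 + 34*v + 94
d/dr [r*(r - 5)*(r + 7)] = 3*r^2 + 4*r - 35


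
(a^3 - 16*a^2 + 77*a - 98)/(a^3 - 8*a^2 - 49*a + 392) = (a^2 - 9*a + 14)/(a^2 - a - 56)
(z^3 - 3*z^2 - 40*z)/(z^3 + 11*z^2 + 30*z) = (z - 8)/(z + 6)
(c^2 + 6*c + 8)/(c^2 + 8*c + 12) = (c + 4)/(c + 6)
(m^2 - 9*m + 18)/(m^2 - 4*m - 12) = (m - 3)/(m + 2)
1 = 1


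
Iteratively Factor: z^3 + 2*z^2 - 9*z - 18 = (z + 3)*(z^2 - z - 6) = (z + 2)*(z + 3)*(z - 3)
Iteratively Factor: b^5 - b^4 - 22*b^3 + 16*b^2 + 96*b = (b - 4)*(b^4 + 3*b^3 - 10*b^2 - 24*b) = (b - 4)*(b - 3)*(b^3 + 6*b^2 + 8*b) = (b - 4)*(b - 3)*(b + 4)*(b^2 + 2*b) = (b - 4)*(b - 3)*(b + 2)*(b + 4)*(b)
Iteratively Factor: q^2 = (q)*(q)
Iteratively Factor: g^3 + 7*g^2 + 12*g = (g)*(g^2 + 7*g + 12) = g*(g + 3)*(g + 4)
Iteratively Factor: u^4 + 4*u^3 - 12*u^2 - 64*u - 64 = (u + 2)*(u^3 + 2*u^2 - 16*u - 32) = (u - 4)*(u + 2)*(u^2 + 6*u + 8) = (u - 4)*(u + 2)*(u + 4)*(u + 2)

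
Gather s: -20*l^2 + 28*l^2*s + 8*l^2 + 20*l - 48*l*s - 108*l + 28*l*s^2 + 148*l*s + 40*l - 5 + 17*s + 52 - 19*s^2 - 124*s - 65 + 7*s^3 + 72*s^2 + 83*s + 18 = -12*l^2 - 48*l + 7*s^3 + s^2*(28*l + 53) + s*(28*l^2 + 100*l - 24)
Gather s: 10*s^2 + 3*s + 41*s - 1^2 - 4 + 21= 10*s^2 + 44*s + 16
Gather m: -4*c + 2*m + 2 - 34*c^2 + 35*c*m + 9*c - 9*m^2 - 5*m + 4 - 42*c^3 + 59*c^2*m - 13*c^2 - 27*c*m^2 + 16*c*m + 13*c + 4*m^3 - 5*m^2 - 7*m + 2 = -42*c^3 - 47*c^2 + 18*c + 4*m^3 + m^2*(-27*c - 14) + m*(59*c^2 + 51*c - 10) + 8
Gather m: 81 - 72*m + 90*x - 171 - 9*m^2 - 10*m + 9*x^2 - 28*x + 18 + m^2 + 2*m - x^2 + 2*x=-8*m^2 - 80*m + 8*x^2 + 64*x - 72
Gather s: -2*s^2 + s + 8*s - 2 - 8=-2*s^2 + 9*s - 10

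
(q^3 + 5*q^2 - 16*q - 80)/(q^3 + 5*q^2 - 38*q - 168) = (q^2 + q - 20)/(q^2 + q - 42)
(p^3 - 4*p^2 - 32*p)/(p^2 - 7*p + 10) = p*(p^2 - 4*p - 32)/(p^2 - 7*p + 10)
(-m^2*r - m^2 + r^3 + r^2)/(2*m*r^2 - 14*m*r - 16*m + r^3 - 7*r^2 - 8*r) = (-m^2 + r^2)/(2*m*r - 16*m + r^2 - 8*r)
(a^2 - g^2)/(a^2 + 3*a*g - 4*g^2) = (a + g)/(a + 4*g)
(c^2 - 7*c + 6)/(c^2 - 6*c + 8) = (c^2 - 7*c + 6)/(c^2 - 6*c + 8)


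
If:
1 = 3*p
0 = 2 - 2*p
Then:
No Solution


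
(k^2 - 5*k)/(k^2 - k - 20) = k/(k + 4)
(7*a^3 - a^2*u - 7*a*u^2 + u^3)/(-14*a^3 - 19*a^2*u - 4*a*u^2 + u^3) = (-a + u)/(2*a + u)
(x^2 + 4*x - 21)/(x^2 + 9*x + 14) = (x - 3)/(x + 2)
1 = 1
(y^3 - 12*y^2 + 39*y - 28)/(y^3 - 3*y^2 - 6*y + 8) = (y - 7)/(y + 2)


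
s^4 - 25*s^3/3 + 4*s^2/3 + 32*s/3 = s*(s - 8)*(s - 4/3)*(s + 1)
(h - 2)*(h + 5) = h^2 + 3*h - 10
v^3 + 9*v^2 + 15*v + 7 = (v + 1)^2*(v + 7)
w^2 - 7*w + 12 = (w - 4)*(w - 3)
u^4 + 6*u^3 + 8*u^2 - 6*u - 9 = (u - 1)*(u + 1)*(u + 3)^2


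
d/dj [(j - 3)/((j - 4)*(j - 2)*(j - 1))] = 2*(-j^3 + 8*j^2 - 21*j + 17)/(j^6 - 14*j^5 + 77*j^4 - 212*j^3 + 308*j^2 - 224*j + 64)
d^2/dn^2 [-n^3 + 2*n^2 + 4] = 4 - 6*n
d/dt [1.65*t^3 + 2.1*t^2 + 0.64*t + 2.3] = 4.95*t^2 + 4.2*t + 0.64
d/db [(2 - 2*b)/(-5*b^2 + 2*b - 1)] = 2*(-5*b^2 + 10*b - 1)/(25*b^4 - 20*b^3 + 14*b^2 - 4*b + 1)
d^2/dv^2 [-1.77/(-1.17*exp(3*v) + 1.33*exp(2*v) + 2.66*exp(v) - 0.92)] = ((-18.6381*exp(2*v) + 9.4164*exp(v) + 4.7082)*(1.17*exp(3*v) - 1.33*exp(2*v) - 2.66*exp(v) + 0.92) + 1.77*(-7.02*exp(2*v) + 5.32*exp(v) + 5.32)*(-3.51*exp(2*v) + 2.66*exp(v) + 2.66)*exp(v))*exp(v)/(1.17*exp(3*v) - 1.33*exp(2*v) - 2.66*exp(v) + 0.92)^3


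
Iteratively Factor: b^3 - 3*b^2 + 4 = (b + 1)*(b^2 - 4*b + 4) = (b - 2)*(b + 1)*(b - 2)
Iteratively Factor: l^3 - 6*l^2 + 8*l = (l - 2)*(l^2 - 4*l) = l*(l - 2)*(l - 4)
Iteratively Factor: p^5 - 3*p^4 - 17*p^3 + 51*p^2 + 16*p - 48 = (p - 1)*(p^4 - 2*p^3 - 19*p^2 + 32*p + 48) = (p - 3)*(p - 1)*(p^3 + p^2 - 16*p - 16) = (p - 3)*(p - 1)*(p + 4)*(p^2 - 3*p - 4) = (p - 4)*(p - 3)*(p - 1)*(p + 4)*(p + 1)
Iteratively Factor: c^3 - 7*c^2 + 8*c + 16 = (c + 1)*(c^2 - 8*c + 16) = (c - 4)*(c + 1)*(c - 4)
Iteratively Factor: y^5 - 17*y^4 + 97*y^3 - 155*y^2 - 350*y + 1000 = (y - 5)*(y^4 - 12*y^3 + 37*y^2 + 30*y - 200) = (y - 5)*(y - 4)*(y^3 - 8*y^2 + 5*y + 50) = (y - 5)^2*(y - 4)*(y^2 - 3*y - 10) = (y - 5)^3*(y - 4)*(y + 2)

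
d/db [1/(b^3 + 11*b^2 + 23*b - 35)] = (-3*b^2 - 22*b - 23)/(b^3 + 11*b^2 + 23*b - 35)^2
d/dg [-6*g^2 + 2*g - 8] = 2 - 12*g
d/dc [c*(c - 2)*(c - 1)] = 3*c^2 - 6*c + 2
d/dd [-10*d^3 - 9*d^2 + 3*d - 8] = -30*d^2 - 18*d + 3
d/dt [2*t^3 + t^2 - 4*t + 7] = 6*t^2 + 2*t - 4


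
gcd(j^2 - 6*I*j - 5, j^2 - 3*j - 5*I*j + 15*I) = j - 5*I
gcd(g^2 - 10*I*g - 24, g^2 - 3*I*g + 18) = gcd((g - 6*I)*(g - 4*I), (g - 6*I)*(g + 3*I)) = g - 6*I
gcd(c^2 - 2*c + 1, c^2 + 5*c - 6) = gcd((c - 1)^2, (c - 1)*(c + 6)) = c - 1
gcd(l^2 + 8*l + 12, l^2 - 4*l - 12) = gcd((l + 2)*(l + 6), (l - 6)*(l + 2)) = l + 2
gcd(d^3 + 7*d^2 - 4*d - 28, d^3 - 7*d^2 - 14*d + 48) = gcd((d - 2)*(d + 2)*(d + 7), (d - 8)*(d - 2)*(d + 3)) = d - 2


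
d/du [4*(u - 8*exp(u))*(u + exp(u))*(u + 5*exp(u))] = -8*u^2*exp(u) + 12*u^2 - 344*u*exp(2*u) - 16*u*exp(u) - 480*exp(3*u) - 172*exp(2*u)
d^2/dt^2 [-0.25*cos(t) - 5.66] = 0.25*cos(t)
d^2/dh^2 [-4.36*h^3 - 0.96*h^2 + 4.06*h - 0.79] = -26.16*h - 1.92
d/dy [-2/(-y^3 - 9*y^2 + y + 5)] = 2*(-3*y^2 - 18*y + 1)/(y^3 + 9*y^2 - y - 5)^2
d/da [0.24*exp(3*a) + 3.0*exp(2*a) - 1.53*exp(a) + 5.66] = (0.72*exp(2*a) + 6.0*exp(a) - 1.53)*exp(a)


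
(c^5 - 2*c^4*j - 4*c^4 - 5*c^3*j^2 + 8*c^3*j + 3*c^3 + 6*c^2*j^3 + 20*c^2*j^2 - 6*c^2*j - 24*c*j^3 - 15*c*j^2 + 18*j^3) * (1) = c^5 - 2*c^4*j - 4*c^4 - 5*c^3*j^2 + 8*c^3*j + 3*c^3 + 6*c^2*j^3 + 20*c^2*j^2 - 6*c^2*j - 24*c*j^3 - 15*c*j^2 + 18*j^3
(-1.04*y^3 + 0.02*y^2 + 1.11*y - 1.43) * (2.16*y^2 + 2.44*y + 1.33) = -2.2464*y^5 - 2.4944*y^4 + 1.0632*y^3 - 0.3538*y^2 - 2.0129*y - 1.9019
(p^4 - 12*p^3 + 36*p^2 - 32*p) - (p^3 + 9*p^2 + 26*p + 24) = p^4 - 13*p^3 + 27*p^2 - 58*p - 24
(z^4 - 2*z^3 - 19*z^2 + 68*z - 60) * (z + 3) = z^5 + z^4 - 25*z^3 + 11*z^2 + 144*z - 180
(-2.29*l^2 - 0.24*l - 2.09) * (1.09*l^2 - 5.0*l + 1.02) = -2.4961*l^4 + 11.1884*l^3 - 3.4139*l^2 + 10.2052*l - 2.1318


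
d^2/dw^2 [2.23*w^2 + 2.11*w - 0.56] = 4.46000000000000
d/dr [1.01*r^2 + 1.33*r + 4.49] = 2.02*r + 1.33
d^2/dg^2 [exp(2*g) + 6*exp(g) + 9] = (4*exp(g) + 6)*exp(g)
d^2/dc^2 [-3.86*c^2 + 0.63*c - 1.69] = -7.72000000000000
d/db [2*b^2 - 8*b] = 4*b - 8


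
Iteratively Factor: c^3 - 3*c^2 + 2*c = (c)*(c^2 - 3*c + 2) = c*(c - 2)*(c - 1)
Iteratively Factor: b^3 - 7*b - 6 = (b - 3)*(b^2 + 3*b + 2) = (b - 3)*(b + 2)*(b + 1)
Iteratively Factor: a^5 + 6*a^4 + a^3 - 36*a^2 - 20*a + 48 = (a + 4)*(a^4 + 2*a^3 - 7*a^2 - 8*a + 12) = (a + 2)*(a + 4)*(a^3 - 7*a + 6) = (a - 1)*(a + 2)*(a + 4)*(a^2 + a - 6) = (a - 2)*(a - 1)*(a + 2)*(a + 4)*(a + 3)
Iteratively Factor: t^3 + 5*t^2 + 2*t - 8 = (t + 4)*(t^2 + t - 2) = (t - 1)*(t + 4)*(t + 2)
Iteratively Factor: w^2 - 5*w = (w)*(w - 5)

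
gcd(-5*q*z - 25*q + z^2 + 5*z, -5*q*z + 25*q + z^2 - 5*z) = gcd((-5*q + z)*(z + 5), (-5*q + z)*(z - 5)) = -5*q + z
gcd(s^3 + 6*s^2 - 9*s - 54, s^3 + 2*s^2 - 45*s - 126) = s^2 + 9*s + 18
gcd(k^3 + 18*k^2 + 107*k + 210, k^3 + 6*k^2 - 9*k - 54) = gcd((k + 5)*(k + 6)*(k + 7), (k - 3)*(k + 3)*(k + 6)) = k + 6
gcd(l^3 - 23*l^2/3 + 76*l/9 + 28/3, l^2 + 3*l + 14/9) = l + 2/3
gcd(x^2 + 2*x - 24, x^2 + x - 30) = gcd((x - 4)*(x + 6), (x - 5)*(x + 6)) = x + 6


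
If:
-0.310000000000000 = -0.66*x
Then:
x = 0.47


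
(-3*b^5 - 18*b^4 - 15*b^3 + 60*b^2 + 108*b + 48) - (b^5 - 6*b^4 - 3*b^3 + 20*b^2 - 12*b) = -4*b^5 - 12*b^4 - 12*b^3 + 40*b^2 + 120*b + 48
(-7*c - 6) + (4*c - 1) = -3*c - 7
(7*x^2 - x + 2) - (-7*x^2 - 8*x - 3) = 14*x^2 + 7*x + 5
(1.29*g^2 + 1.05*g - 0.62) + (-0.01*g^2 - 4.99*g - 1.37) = 1.28*g^2 - 3.94*g - 1.99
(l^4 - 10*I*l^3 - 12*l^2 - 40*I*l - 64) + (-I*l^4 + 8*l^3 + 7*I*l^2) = l^4 - I*l^4 + 8*l^3 - 10*I*l^3 - 12*l^2 + 7*I*l^2 - 40*I*l - 64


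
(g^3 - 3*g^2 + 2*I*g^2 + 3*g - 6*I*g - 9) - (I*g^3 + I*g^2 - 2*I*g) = g^3 - I*g^3 - 3*g^2 + I*g^2 + 3*g - 4*I*g - 9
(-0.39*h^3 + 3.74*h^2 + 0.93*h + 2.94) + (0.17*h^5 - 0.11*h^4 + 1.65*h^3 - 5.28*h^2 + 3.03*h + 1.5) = 0.17*h^5 - 0.11*h^4 + 1.26*h^3 - 1.54*h^2 + 3.96*h + 4.44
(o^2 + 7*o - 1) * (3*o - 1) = 3*o^3 + 20*o^2 - 10*o + 1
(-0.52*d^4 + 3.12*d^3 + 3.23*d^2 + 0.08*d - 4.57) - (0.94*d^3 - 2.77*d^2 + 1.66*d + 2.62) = -0.52*d^4 + 2.18*d^3 + 6.0*d^2 - 1.58*d - 7.19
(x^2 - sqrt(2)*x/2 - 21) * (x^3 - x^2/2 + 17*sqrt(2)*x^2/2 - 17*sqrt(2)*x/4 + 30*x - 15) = x^5 - x^4/2 + 8*sqrt(2)*x^4 - 4*sqrt(2)*x^3 + x^3/2 - 387*sqrt(2)*x^2/2 - x^2/4 - 630*x + 387*sqrt(2)*x/4 + 315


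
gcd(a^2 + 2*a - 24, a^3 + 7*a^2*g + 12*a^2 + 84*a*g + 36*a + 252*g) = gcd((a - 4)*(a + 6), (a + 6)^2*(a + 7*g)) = a + 6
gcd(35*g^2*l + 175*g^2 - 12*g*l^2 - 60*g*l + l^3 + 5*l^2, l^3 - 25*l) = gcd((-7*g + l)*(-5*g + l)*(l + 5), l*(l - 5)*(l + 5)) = l + 5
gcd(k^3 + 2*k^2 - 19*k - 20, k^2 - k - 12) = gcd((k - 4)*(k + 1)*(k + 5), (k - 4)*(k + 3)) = k - 4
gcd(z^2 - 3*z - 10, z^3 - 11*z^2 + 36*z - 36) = 1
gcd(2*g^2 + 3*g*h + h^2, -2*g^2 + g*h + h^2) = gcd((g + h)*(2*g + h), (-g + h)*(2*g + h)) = 2*g + h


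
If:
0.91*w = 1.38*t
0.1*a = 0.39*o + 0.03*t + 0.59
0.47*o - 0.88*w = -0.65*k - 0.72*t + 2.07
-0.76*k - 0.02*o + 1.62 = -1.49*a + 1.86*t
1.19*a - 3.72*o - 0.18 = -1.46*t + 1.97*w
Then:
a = 11.62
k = 8.73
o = 0.96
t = 6.60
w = 10.01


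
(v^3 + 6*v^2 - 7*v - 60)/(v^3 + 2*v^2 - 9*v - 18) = (v^2 + 9*v + 20)/(v^2 + 5*v + 6)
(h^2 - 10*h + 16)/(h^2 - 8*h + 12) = (h - 8)/(h - 6)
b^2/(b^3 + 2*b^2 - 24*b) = b/(b^2 + 2*b - 24)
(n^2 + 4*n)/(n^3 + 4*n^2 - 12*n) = (n + 4)/(n^2 + 4*n - 12)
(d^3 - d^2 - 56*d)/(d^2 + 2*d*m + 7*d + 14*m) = d*(d - 8)/(d + 2*m)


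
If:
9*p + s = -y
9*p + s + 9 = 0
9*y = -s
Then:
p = 8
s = -81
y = 9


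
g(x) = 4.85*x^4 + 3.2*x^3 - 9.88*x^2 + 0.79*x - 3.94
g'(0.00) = 0.79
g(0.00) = -3.94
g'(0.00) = 0.79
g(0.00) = -3.94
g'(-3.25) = -499.56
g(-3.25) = 320.38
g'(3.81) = 1137.80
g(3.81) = 1054.61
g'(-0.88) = 12.39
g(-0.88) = -11.56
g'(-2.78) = -286.89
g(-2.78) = 138.44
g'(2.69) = 394.73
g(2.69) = 242.93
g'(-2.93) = -346.88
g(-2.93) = 185.88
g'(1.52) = 61.06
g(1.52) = 11.56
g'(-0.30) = 7.06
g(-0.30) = -5.11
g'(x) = 19.4*x^3 + 9.6*x^2 - 19.76*x + 0.79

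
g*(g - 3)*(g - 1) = g^3 - 4*g^2 + 3*g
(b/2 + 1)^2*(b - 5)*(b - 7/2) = b^4/4 - 9*b^3/8 - 25*b^2/8 + 9*b + 35/2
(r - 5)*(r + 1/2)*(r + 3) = r^3 - 3*r^2/2 - 16*r - 15/2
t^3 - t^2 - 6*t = t*(t - 3)*(t + 2)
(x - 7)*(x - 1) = x^2 - 8*x + 7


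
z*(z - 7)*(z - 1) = z^3 - 8*z^2 + 7*z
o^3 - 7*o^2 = o^2*(o - 7)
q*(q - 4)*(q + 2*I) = q^3 - 4*q^2 + 2*I*q^2 - 8*I*q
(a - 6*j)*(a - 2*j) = a^2 - 8*a*j + 12*j^2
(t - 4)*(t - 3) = t^2 - 7*t + 12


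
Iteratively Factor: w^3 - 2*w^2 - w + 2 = (w + 1)*(w^2 - 3*w + 2) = (w - 1)*(w + 1)*(w - 2)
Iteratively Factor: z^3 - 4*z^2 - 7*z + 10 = (z - 5)*(z^2 + z - 2) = (z - 5)*(z - 1)*(z + 2)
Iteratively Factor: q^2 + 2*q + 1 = (q + 1)*(q + 1)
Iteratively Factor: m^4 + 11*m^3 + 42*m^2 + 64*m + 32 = (m + 4)*(m^3 + 7*m^2 + 14*m + 8) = (m + 4)^2*(m^2 + 3*m + 2) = (m + 1)*(m + 4)^2*(m + 2)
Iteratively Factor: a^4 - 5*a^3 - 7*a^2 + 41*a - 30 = (a - 2)*(a^3 - 3*a^2 - 13*a + 15) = (a - 5)*(a - 2)*(a^2 + 2*a - 3) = (a - 5)*(a - 2)*(a + 3)*(a - 1)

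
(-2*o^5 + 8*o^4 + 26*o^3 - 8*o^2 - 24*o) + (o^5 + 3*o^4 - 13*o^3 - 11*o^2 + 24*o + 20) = -o^5 + 11*o^4 + 13*o^3 - 19*o^2 + 20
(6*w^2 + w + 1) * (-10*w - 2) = -60*w^3 - 22*w^2 - 12*w - 2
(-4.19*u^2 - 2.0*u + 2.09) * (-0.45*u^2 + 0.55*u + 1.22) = 1.8855*u^4 - 1.4045*u^3 - 7.1523*u^2 - 1.2905*u + 2.5498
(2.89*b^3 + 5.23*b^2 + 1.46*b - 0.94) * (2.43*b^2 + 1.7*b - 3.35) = 7.0227*b^5 + 17.6219*b^4 + 2.7573*b^3 - 17.3227*b^2 - 6.489*b + 3.149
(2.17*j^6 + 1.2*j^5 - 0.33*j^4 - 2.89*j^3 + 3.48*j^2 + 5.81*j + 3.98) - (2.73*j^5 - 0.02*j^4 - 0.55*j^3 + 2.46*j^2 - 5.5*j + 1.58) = 2.17*j^6 - 1.53*j^5 - 0.31*j^4 - 2.34*j^3 + 1.02*j^2 + 11.31*j + 2.4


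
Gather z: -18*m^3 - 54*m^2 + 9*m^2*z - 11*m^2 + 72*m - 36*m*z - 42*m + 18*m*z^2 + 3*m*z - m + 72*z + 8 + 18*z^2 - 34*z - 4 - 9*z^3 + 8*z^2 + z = -18*m^3 - 65*m^2 + 29*m - 9*z^3 + z^2*(18*m + 26) + z*(9*m^2 - 33*m + 39) + 4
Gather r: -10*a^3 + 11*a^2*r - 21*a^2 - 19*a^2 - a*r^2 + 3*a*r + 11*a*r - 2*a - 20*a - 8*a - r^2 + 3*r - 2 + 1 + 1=-10*a^3 - 40*a^2 - 30*a + r^2*(-a - 1) + r*(11*a^2 + 14*a + 3)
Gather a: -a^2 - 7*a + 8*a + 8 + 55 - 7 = -a^2 + a + 56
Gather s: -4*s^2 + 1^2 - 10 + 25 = 16 - 4*s^2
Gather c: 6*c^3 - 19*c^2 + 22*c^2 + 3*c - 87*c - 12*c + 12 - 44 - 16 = 6*c^3 + 3*c^2 - 96*c - 48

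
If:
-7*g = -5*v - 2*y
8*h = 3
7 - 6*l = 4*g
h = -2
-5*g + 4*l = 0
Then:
No Solution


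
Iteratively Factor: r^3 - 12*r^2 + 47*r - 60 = (r - 3)*(r^2 - 9*r + 20) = (r - 5)*(r - 3)*(r - 4)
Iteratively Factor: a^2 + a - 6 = (a - 2)*(a + 3)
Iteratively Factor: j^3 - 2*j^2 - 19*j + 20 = (j - 1)*(j^2 - j - 20) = (j - 1)*(j + 4)*(j - 5)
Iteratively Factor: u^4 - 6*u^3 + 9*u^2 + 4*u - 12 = (u - 2)*(u^3 - 4*u^2 + u + 6) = (u - 2)^2*(u^2 - 2*u - 3) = (u - 2)^2*(u + 1)*(u - 3)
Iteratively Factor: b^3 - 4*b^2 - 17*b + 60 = (b + 4)*(b^2 - 8*b + 15) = (b - 5)*(b + 4)*(b - 3)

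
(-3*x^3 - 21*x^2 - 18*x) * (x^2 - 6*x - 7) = -3*x^5 - 3*x^4 + 129*x^3 + 255*x^2 + 126*x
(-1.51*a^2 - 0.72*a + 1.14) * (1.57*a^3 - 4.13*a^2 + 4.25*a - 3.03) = -2.3707*a^5 + 5.1059*a^4 - 1.6541*a^3 - 3.1929*a^2 + 7.0266*a - 3.4542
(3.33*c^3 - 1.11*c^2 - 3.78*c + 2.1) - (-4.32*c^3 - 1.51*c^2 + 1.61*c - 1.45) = 7.65*c^3 + 0.4*c^2 - 5.39*c + 3.55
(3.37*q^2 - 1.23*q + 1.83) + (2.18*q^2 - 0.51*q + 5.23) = 5.55*q^2 - 1.74*q + 7.06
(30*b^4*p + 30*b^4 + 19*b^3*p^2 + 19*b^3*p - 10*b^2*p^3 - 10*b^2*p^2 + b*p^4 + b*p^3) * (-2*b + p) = -60*b^5*p - 60*b^5 - 8*b^4*p^2 - 8*b^4*p + 39*b^3*p^3 + 39*b^3*p^2 - 12*b^2*p^4 - 12*b^2*p^3 + b*p^5 + b*p^4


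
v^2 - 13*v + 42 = (v - 7)*(v - 6)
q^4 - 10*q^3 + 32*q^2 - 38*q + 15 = (q - 5)*(q - 3)*(q - 1)^2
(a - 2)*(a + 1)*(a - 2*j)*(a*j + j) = a^4*j - 2*a^3*j^2 - 3*a^2*j + 6*a*j^2 - 2*a*j + 4*j^2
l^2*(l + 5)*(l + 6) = l^4 + 11*l^3 + 30*l^2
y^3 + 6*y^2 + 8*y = y*(y + 2)*(y + 4)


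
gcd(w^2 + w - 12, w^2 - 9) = w - 3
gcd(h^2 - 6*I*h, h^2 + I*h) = h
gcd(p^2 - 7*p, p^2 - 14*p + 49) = p - 7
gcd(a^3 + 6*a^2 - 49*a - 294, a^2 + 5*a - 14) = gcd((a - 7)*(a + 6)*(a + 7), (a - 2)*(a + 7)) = a + 7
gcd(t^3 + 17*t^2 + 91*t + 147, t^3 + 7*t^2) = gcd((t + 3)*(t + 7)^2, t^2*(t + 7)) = t + 7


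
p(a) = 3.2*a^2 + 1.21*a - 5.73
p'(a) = 6.4*a + 1.21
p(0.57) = -4.00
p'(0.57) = 4.86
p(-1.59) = 0.44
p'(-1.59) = -8.97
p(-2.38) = 9.52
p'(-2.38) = -14.02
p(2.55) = 18.16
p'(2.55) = 17.53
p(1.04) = -1.01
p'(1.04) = 7.87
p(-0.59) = -5.33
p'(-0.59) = -2.57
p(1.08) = -0.69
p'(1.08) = 8.12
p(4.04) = 51.39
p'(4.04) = 27.07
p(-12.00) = 440.55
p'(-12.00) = -75.59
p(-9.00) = 242.58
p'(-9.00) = -56.39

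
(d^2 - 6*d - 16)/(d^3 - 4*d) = (d - 8)/(d*(d - 2))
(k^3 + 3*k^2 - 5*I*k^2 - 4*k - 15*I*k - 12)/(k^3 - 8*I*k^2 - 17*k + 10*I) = (k^2 + k*(3 - 4*I) - 12*I)/(k^2 - 7*I*k - 10)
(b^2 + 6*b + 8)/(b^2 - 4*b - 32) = (b + 2)/(b - 8)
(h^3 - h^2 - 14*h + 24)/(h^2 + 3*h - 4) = (h^2 - 5*h + 6)/(h - 1)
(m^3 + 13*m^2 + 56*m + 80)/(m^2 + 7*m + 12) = (m^2 + 9*m + 20)/(m + 3)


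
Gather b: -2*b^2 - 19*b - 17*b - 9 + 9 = -2*b^2 - 36*b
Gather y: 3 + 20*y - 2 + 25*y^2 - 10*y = 25*y^2 + 10*y + 1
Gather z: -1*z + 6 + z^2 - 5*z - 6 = z^2 - 6*z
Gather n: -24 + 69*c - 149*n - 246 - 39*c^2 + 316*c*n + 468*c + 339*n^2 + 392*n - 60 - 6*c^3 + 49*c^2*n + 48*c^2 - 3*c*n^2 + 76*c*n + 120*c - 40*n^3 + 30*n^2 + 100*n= -6*c^3 + 9*c^2 + 657*c - 40*n^3 + n^2*(369 - 3*c) + n*(49*c^2 + 392*c + 343) - 330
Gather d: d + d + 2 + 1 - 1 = 2*d + 2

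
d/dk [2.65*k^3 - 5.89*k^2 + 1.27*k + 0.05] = 7.95*k^2 - 11.78*k + 1.27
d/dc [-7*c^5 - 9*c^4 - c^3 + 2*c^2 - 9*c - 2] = -35*c^4 - 36*c^3 - 3*c^2 + 4*c - 9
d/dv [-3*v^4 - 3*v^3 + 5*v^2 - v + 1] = -12*v^3 - 9*v^2 + 10*v - 1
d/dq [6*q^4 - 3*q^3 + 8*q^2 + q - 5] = 24*q^3 - 9*q^2 + 16*q + 1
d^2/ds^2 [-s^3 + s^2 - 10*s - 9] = 2 - 6*s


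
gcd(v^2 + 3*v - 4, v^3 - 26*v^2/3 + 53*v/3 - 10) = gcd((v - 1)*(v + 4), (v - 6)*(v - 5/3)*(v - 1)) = v - 1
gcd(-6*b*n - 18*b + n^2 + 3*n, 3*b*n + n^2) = 1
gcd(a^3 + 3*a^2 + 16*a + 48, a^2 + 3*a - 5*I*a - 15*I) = a + 3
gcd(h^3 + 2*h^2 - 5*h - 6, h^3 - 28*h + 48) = h - 2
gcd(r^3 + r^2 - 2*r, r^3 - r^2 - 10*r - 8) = r + 2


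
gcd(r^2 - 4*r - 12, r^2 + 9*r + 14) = r + 2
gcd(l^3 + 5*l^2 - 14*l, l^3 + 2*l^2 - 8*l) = l^2 - 2*l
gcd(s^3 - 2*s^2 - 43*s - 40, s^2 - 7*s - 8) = s^2 - 7*s - 8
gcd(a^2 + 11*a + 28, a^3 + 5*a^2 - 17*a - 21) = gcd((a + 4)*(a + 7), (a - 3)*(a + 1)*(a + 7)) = a + 7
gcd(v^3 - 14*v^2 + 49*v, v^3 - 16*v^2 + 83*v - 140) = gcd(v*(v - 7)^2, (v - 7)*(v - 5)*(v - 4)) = v - 7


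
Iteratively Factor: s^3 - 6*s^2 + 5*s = (s)*(s^2 - 6*s + 5) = s*(s - 1)*(s - 5)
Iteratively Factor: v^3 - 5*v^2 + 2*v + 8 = (v - 4)*(v^2 - v - 2) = (v - 4)*(v - 2)*(v + 1)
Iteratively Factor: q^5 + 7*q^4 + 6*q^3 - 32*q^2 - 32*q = (q + 1)*(q^4 + 6*q^3 - 32*q) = (q + 1)*(q + 4)*(q^3 + 2*q^2 - 8*q) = q*(q + 1)*(q + 4)*(q^2 + 2*q - 8) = q*(q + 1)*(q + 4)^2*(q - 2)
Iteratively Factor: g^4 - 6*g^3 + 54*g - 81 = (g + 3)*(g^3 - 9*g^2 + 27*g - 27) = (g - 3)*(g + 3)*(g^2 - 6*g + 9) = (g - 3)^2*(g + 3)*(g - 3)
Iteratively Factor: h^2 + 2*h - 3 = (h - 1)*(h + 3)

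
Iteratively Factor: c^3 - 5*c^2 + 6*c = (c - 3)*(c^2 - 2*c) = (c - 3)*(c - 2)*(c)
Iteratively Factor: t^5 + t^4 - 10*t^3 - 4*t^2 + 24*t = (t - 2)*(t^4 + 3*t^3 - 4*t^2 - 12*t) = (t - 2)^2*(t^3 + 5*t^2 + 6*t) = (t - 2)^2*(t + 2)*(t^2 + 3*t) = t*(t - 2)^2*(t + 2)*(t + 3)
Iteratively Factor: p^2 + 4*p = (p + 4)*(p)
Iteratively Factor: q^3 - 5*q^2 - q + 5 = (q + 1)*(q^2 - 6*q + 5) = (q - 5)*(q + 1)*(q - 1)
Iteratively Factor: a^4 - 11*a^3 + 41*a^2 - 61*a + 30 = (a - 3)*(a^3 - 8*a^2 + 17*a - 10) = (a - 5)*(a - 3)*(a^2 - 3*a + 2) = (a - 5)*(a - 3)*(a - 1)*(a - 2)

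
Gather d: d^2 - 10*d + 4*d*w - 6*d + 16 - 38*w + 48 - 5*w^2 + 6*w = d^2 + d*(4*w - 16) - 5*w^2 - 32*w + 64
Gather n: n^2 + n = n^2 + n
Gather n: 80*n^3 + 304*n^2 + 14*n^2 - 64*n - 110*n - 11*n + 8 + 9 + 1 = 80*n^3 + 318*n^2 - 185*n + 18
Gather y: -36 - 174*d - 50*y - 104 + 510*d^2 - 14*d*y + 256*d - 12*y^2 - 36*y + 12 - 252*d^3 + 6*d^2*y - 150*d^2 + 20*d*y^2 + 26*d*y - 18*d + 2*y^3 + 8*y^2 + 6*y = -252*d^3 + 360*d^2 + 64*d + 2*y^3 + y^2*(20*d - 4) + y*(6*d^2 + 12*d - 80) - 128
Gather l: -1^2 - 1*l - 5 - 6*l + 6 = -7*l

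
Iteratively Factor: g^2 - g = (g)*(g - 1)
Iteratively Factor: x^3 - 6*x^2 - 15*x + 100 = (x - 5)*(x^2 - x - 20) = (x - 5)^2*(x + 4)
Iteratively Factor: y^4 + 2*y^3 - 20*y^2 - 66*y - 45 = (y + 3)*(y^3 - y^2 - 17*y - 15) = (y + 1)*(y + 3)*(y^2 - 2*y - 15) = (y + 1)*(y + 3)^2*(y - 5)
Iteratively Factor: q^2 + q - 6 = (q + 3)*(q - 2)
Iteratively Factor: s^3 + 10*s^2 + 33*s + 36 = (s + 4)*(s^2 + 6*s + 9) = (s + 3)*(s + 4)*(s + 3)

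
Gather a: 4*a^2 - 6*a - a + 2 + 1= 4*a^2 - 7*a + 3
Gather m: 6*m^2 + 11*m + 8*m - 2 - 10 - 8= 6*m^2 + 19*m - 20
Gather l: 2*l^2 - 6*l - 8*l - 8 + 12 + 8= 2*l^2 - 14*l + 12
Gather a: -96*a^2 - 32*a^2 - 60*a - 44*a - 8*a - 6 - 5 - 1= -128*a^2 - 112*a - 12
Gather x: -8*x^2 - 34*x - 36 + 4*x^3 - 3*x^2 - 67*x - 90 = 4*x^3 - 11*x^2 - 101*x - 126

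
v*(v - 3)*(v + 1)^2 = v^4 - v^3 - 5*v^2 - 3*v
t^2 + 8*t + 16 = (t + 4)^2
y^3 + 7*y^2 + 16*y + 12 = (y + 2)^2*(y + 3)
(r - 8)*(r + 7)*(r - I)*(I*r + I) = I*r^4 + r^3 - 57*I*r^2 - 57*r - 56*I*r - 56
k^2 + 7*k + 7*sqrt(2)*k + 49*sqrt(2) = (k + 7)*(k + 7*sqrt(2))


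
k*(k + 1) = k^2 + k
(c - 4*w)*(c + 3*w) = c^2 - c*w - 12*w^2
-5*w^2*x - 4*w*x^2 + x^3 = x*(-5*w + x)*(w + x)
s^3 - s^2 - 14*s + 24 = (s - 3)*(s - 2)*(s + 4)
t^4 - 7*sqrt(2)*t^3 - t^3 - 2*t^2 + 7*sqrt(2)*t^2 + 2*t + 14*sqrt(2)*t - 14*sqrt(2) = (t - 1)*(t - 7*sqrt(2))*(t - sqrt(2))*(t + sqrt(2))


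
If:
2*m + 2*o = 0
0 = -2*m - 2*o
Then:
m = -o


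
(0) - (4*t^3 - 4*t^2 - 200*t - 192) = -4*t^3 + 4*t^2 + 200*t + 192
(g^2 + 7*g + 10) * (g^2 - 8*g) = g^4 - g^3 - 46*g^2 - 80*g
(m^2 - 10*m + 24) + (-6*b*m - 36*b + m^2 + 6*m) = -6*b*m - 36*b + 2*m^2 - 4*m + 24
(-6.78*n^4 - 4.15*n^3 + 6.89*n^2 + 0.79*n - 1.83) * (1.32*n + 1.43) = -8.9496*n^5 - 15.1734*n^4 + 3.1603*n^3 + 10.8955*n^2 - 1.2859*n - 2.6169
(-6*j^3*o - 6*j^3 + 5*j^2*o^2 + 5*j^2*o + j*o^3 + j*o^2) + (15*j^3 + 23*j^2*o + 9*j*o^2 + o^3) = -6*j^3*o + 9*j^3 + 5*j^2*o^2 + 28*j^2*o + j*o^3 + 10*j*o^2 + o^3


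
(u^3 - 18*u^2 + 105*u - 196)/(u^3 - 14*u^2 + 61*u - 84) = (u - 7)/(u - 3)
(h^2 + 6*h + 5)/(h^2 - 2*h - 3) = (h + 5)/(h - 3)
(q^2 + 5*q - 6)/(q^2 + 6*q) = (q - 1)/q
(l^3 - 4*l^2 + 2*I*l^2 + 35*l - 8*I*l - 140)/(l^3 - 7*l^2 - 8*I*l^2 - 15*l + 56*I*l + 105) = (l^2 + l*(-4 + 7*I) - 28*I)/(l^2 - l*(7 + 3*I) + 21*I)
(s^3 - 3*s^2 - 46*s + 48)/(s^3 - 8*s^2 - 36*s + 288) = (s - 1)/(s - 6)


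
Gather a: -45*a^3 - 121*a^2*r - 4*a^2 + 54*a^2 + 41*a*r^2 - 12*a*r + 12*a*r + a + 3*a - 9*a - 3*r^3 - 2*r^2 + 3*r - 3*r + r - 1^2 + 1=-45*a^3 + a^2*(50 - 121*r) + a*(41*r^2 - 5) - 3*r^3 - 2*r^2 + r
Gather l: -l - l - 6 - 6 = -2*l - 12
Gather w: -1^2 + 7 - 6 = 0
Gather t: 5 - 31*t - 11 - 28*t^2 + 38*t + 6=-28*t^2 + 7*t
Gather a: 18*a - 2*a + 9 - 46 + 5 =16*a - 32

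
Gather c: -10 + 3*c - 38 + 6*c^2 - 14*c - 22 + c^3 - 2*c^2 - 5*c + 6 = c^3 + 4*c^2 - 16*c - 64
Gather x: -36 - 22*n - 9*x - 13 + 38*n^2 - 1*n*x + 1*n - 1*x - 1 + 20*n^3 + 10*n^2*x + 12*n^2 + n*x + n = 20*n^3 + 50*n^2 - 20*n + x*(10*n^2 - 10) - 50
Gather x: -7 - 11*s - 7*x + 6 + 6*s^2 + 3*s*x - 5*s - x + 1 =6*s^2 - 16*s + x*(3*s - 8)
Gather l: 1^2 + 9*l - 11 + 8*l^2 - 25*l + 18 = 8*l^2 - 16*l + 8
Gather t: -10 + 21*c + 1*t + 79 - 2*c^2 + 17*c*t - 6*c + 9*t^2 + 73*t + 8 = -2*c^2 + 15*c + 9*t^2 + t*(17*c + 74) + 77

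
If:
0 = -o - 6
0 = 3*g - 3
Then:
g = 1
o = -6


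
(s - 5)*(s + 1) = s^2 - 4*s - 5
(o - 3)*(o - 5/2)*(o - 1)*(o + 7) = o^4 + o^3/2 - 65*o^2/2 + 167*o/2 - 105/2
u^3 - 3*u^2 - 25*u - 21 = (u - 7)*(u + 1)*(u + 3)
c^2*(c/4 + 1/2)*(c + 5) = c^4/4 + 7*c^3/4 + 5*c^2/2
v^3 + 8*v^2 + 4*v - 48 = (v - 2)*(v + 4)*(v + 6)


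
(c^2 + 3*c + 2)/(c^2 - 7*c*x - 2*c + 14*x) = (c^2 + 3*c + 2)/(c^2 - 7*c*x - 2*c + 14*x)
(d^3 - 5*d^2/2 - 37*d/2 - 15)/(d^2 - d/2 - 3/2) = (2*d^2 - 7*d - 30)/(2*d - 3)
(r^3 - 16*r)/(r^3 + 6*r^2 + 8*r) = (r - 4)/(r + 2)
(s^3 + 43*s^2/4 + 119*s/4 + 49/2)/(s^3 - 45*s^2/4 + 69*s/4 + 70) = (s^2 + 9*s + 14)/(s^2 - 13*s + 40)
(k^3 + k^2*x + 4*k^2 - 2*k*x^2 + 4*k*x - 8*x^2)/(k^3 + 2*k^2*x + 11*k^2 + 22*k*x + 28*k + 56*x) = (k - x)/(k + 7)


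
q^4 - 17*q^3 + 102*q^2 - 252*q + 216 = (q - 6)^2*(q - 3)*(q - 2)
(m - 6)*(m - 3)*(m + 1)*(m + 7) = m^4 - m^3 - 47*m^2 + 81*m + 126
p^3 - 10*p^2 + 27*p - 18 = (p - 6)*(p - 3)*(p - 1)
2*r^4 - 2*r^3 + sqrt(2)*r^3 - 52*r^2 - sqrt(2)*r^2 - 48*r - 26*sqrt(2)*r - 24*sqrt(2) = (r - 6)*(r + 4)*(sqrt(2)*r + 1)*(sqrt(2)*r + sqrt(2))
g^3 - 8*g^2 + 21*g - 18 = (g - 3)^2*(g - 2)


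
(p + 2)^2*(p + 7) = p^3 + 11*p^2 + 32*p + 28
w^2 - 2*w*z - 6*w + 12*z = (w - 6)*(w - 2*z)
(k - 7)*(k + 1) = k^2 - 6*k - 7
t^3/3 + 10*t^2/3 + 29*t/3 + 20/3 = (t/3 + 1/3)*(t + 4)*(t + 5)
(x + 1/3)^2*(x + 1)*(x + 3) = x^4 + 14*x^3/3 + 52*x^2/9 + 22*x/9 + 1/3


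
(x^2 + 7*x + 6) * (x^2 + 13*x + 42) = x^4 + 20*x^3 + 139*x^2 + 372*x + 252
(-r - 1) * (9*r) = -9*r^2 - 9*r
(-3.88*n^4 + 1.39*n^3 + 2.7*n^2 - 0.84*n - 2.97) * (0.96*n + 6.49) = -3.7248*n^5 - 23.8468*n^4 + 11.6131*n^3 + 16.7166*n^2 - 8.3028*n - 19.2753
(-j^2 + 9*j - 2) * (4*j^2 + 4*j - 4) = -4*j^4 + 32*j^3 + 32*j^2 - 44*j + 8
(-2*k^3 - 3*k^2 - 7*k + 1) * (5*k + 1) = -10*k^4 - 17*k^3 - 38*k^2 - 2*k + 1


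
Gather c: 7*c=7*c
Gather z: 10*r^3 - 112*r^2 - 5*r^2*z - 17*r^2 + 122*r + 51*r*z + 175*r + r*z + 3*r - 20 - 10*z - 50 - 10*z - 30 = 10*r^3 - 129*r^2 + 300*r + z*(-5*r^2 + 52*r - 20) - 100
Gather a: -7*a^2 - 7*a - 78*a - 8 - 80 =-7*a^2 - 85*a - 88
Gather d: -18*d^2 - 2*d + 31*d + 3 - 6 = -18*d^2 + 29*d - 3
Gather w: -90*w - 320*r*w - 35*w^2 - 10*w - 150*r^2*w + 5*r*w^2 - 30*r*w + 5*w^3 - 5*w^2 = 5*w^3 + w^2*(5*r - 40) + w*(-150*r^2 - 350*r - 100)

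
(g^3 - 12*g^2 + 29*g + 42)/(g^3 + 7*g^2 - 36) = (g^3 - 12*g^2 + 29*g + 42)/(g^3 + 7*g^2 - 36)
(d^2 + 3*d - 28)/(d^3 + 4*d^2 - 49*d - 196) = (d - 4)/(d^2 - 3*d - 28)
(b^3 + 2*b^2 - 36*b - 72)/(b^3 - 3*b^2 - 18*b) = (b^2 + 8*b + 12)/(b*(b + 3))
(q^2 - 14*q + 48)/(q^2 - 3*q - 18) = (q - 8)/(q + 3)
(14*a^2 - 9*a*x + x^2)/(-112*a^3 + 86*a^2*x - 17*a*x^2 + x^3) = 1/(-8*a + x)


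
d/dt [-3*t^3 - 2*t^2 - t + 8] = -9*t^2 - 4*t - 1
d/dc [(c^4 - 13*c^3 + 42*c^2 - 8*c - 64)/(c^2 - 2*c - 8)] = (2*c^3 - 3*c^2 - 36*c - 4)/(c^2 + 4*c + 4)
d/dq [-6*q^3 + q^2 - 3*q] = -18*q^2 + 2*q - 3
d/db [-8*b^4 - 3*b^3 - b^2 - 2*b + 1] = -32*b^3 - 9*b^2 - 2*b - 2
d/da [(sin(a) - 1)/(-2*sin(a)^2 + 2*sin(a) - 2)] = (sin(a) - 2)*sin(a)*cos(a)/(2*(sin(a)^2 - sin(a) + 1)^2)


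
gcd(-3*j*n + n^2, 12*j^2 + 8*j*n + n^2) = 1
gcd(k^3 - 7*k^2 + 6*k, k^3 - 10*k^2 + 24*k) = k^2 - 6*k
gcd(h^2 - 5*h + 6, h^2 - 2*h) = h - 2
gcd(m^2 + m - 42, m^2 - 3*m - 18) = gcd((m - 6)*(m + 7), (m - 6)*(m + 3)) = m - 6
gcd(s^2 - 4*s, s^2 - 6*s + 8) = s - 4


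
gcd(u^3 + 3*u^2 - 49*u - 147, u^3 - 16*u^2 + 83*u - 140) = u - 7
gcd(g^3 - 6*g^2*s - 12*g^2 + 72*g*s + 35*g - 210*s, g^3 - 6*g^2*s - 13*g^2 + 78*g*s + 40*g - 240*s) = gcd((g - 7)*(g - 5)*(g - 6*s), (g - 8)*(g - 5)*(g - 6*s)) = -g^2 + 6*g*s + 5*g - 30*s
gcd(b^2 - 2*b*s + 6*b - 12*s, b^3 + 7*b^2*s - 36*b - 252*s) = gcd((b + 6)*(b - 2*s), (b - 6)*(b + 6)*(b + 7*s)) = b + 6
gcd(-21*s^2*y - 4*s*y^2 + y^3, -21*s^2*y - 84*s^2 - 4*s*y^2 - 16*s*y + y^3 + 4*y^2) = -21*s^2 - 4*s*y + y^2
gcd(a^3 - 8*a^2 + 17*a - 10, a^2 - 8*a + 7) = a - 1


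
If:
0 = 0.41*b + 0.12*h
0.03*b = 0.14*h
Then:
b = 0.00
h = 0.00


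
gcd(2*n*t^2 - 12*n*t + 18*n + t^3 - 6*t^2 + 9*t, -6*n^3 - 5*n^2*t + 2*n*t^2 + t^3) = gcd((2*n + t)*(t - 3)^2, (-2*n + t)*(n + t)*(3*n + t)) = 1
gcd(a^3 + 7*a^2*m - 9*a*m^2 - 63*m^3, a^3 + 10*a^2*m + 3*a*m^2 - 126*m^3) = a^2 + 4*a*m - 21*m^2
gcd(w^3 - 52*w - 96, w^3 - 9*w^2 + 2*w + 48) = w^2 - 6*w - 16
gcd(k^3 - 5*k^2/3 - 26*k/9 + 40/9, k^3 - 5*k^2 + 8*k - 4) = k - 2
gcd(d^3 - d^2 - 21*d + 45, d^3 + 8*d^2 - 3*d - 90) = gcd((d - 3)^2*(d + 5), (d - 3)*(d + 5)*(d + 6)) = d^2 + 2*d - 15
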